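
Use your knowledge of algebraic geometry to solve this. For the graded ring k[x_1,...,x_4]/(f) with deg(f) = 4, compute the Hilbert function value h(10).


For R = k[x_1,...,x_n]/(f) with f homogeneous of degree e:
The Hilbert series is (1 - t^e)/(1 - t)^n.
So h(d) = C(d+n-1, n-1) - C(d-e+n-1, n-1) for d >= e.
With n=4, e=4, d=10:
C(10+4-1, 4-1) = C(13, 3) = 286
C(10-4+4-1, 4-1) = C(9, 3) = 84
h(10) = 286 - 84 = 202

202


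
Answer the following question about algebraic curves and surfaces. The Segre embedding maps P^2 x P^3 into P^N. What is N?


The Segre embedding maps P^m x P^n into P^N via
all products of coordinates from each factor.
N = (m+1)(n+1) - 1
N = (2+1)(3+1) - 1
N = 3*4 - 1
N = 12 - 1 = 11

11


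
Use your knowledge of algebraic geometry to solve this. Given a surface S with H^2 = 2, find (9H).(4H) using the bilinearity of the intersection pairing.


Using bilinearity of the intersection pairing on a surface S:
(aH).(bH) = ab * (H.H)
We have H^2 = 2.
D.E = (9H).(4H) = 9*4*2
= 36*2
= 72

72


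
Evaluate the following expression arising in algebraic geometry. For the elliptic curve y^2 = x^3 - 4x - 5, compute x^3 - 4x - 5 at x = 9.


Compute x^3 - 4x - 5 at x = 9:
x^3 = 9^3 = 729
(-4)*x = (-4)*9 = -36
Sum: 729 - 36 - 5 = 688

688


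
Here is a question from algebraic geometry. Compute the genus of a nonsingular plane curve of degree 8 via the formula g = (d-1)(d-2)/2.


Using the genus formula for smooth plane curves:
g = (d-1)(d-2)/2
g = (8-1)(8-2)/2
g = 7*6/2
g = 42/2 = 21

21


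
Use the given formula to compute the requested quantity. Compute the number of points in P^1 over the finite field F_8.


P^1(F_8) has (q^(n+1) - 1)/(q - 1) points.
= 8^1 + 8^0
= 8 + 1
= 9

9


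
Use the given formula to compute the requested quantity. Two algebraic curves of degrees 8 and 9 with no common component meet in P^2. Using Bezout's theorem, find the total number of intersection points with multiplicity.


Bezout's theorem states the intersection count equals the product of degrees.
Intersection count = 8 * 9 = 72

72


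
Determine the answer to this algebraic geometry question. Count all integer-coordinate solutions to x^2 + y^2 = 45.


Systematically check integer values of x where x^2 <= 45.
For each valid x, check if 45 - x^2 is a perfect square.
x=3: 45 - 9 = 36, sqrt = 6 (valid)
x=6: 45 - 36 = 9, sqrt = 3 (valid)
Total integer solutions found: 8

8


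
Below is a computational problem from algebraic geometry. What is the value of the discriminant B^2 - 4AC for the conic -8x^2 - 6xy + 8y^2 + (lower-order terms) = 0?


The discriminant of a conic Ax^2 + Bxy + Cy^2 + ... = 0 is B^2 - 4AC.
B^2 = (-6)^2 = 36
4AC = 4*(-8)*8 = -256
Discriminant = 36 + 256 = 292

292


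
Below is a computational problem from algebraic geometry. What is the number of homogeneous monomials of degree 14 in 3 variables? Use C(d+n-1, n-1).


The number of degree-14 monomials in 3 variables is C(d+n-1, n-1).
= C(14+3-1, 3-1) = C(16, 2)
= 120

120


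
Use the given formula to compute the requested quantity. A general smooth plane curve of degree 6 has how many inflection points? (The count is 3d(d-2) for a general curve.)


For a general smooth plane curve C of degree d, the inflection points are
the intersection of C with its Hessian curve, which has degree 3(d-2).
By Bezout, the total intersection number is d * 3(d-2) = 6 * 12 = 72.
For a general curve every flex is ordinary, so each contributes
multiplicity 1 to C·Hess(C), and the number of distinct inflection
points is 3d(d-2).
Inflection points = 3*6*(6-2) = 3*6*4 = 72

72


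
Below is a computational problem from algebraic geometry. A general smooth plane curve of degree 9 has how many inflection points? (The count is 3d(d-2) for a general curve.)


For a general smooth plane curve C of degree d, the inflection points are
the intersection of C with its Hessian curve, which has degree 3(d-2).
By Bezout, the total intersection number is d * 3(d-2) = 9 * 21 = 189.
For a general curve every flex is ordinary, so each contributes
multiplicity 1 to C·Hess(C), and the number of distinct inflection
points is 3d(d-2).
Inflection points = 3*9*(9-2) = 3*9*7 = 189

189


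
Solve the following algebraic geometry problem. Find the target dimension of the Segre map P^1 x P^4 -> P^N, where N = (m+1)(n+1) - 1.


The Segre embedding maps P^m x P^n into P^N via
all products of coordinates from each factor.
N = (m+1)(n+1) - 1
N = (1+1)(4+1) - 1
N = 2*5 - 1
N = 10 - 1 = 9

9


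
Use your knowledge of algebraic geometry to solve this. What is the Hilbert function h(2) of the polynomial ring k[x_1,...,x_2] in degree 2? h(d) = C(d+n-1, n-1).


The Hilbert function for the polynomial ring in 2 variables is:
h(d) = C(d+n-1, n-1)
h(2) = C(2+2-1, 2-1) = C(3, 1)
= 3! / (1! * 2!)
= 3

3


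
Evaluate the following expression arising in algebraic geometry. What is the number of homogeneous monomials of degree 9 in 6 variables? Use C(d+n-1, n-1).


The number of degree-9 monomials in 6 variables is C(d+n-1, n-1).
= C(9+6-1, 6-1) = C(14, 5)
= 2002

2002


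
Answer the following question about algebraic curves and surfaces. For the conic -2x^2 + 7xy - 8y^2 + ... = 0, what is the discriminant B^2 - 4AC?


The discriminant of a conic Ax^2 + Bxy + Cy^2 + ... = 0 is B^2 - 4AC.
B^2 = 7^2 = 49
4AC = 4*(-2)*(-8) = 64
Discriminant = 49 - 64 = -15

-15


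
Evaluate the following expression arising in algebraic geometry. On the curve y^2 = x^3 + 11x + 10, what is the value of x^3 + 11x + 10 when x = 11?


Compute x^3 + 11x + 10 at x = 11:
x^3 = 11^3 = 1331
11*x = 11*11 = 121
Sum: 1331 + 121 + 10 = 1462

1462


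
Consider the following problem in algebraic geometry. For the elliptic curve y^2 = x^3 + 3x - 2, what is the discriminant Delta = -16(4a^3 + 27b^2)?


Compute each component:
4a^3 = 4*3^3 = 4*27 = 108
27b^2 = 27*(-2)^2 = 27*4 = 108
4a^3 + 27b^2 = 108 + 108 = 216
Delta = -16*216 = -3456

-3456


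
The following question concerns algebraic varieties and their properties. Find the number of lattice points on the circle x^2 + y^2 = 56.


Systematically check integer values of x where x^2 <= 56.
For each valid x, check if 56 - x^2 is a perfect square.
Total integer solutions found: 0

0


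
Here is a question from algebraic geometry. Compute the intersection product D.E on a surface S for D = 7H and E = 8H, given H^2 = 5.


Using bilinearity of the intersection pairing on a surface S:
(aH).(bH) = ab * (H.H)
We have H^2 = 5.
D.E = (7H).(8H) = 7*8*5
= 56*5
= 280

280


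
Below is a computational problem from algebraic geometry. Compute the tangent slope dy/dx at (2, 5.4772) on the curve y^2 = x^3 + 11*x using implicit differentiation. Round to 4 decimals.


Using implicit differentiation of y^2 = x^3 + 11*x:
2y * dy/dx = 3x^2 + 11
dy/dx = (3x^2 + 11)/(2y)
Numerator: 3*2^2 + 11 = 23
Denominator: 2*5.4772 = 10.9544
dy/dx = 23/10.9544 = 2.0996

2.0996


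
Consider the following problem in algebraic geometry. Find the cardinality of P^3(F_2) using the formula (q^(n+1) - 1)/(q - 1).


P^3(F_2) has (q^(n+1) - 1)/(q - 1) points.
= 2^3 + 2^2 + 2^1 + 2^0
= 8 + 4 + 2 + 1
= 15

15


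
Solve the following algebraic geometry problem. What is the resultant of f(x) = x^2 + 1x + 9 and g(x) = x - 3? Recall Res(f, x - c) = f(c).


For Res(f, x - c), we evaluate f at x = c.
f(3) = 3^2 + 1*3 + 9
= 9 + 3 + 9
= 12 + 9 = 21
Res(f, g) = 21

21


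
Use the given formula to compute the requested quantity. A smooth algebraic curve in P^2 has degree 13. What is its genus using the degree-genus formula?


Using the genus formula for smooth plane curves:
g = (d-1)(d-2)/2
g = (13-1)(13-2)/2
g = 12*11/2
g = 132/2 = 66

66


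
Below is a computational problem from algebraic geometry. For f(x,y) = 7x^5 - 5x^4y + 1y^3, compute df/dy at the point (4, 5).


df/dy = (-5)*x^4 + 3*1*y^2
At (4,5): (-5)*4^4 + 3*1*5^2
= -1280 + 75
= -1205

-1205


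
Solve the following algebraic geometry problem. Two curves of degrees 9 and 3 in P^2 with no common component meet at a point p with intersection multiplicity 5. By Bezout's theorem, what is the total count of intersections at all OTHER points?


By Bezout's theorem, the total intersection number is d1 * d2.
Total = 9 * 3 = 27
Intersection multiplicity at p = 5
Remaining intersections = 27 - 5 = 22

22


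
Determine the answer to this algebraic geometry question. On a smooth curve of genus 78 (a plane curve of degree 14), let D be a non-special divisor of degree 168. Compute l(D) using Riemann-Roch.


First, compute the genus of a smooth plane curve of degree 14:
g = (d-1)(d-2)/2 = (14-1)(14-2)/2 = 78
For a non-special divisor D (i.e., h^1(D) = 0), Riemann-Roch gives:
l(D) = deg(D) - g + 1
Since deg(D) = 168 >= 2g - 1 = 155, D is non-special.
l(D) = 168 - 78 + 1 = 91

91


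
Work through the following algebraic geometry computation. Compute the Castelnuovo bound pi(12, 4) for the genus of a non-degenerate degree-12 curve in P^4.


Castelnuovo's bound: write d - 1 = m(r-1) + epsilon with 0 <= epsilon < r-1.
d - 1 = 12 - 1 = 11
r - 1 = 4 - 1 = 3
11 = 3*3 + 2, so m = 3, epsilon = 2
pi(d, r) = m(m-1)(r-1)/2 + m*epsilon
= 3*2*3/2 + 3*2
= 18/2 + 6
= 9 + 6 = 15

15


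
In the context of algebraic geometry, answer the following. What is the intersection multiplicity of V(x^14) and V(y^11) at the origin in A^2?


The intersection multiplicity of V(x^a) and V(y^b) at the origin is:
I(O; V(x^14), V(y^11)) = dim_k(k[x,y]/(x^14, y^11))
A basis for k[x,y]/(x^14, y^11) is the set of monomials x^i * y^j
where 0 <= i < 14 and 0 <= j < 11.
The number of such monomials is 14 * 11 = 154

154


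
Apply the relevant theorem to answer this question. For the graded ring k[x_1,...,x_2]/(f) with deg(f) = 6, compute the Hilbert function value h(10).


For R = k[x_1,...,x_n]/(f) with f homogeneous of degree e:
The Hilbert series is (1 - t^e)/(1 - t)^n.
So h(d) = C(d+n-1, n-1) - C(d-e+n-1, n-1) for d >= e.
With n=2, e=6, d=10:
C(10+2-1, 2-1) = C(11, 1) = 11
C(10-6+2-1, 2-1) = C(5, 1) = 5
h(10) = 11 - 5 = 6

6


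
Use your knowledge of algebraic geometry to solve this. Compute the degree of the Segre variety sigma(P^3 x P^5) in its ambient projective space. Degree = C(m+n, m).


The degree of the Segre variety P^3 x P^5 is C(m+n, m).
= C(8, 3)
= 56

56


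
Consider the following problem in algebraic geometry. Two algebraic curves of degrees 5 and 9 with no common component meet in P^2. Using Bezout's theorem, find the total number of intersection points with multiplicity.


Bezout's theorem states the intersection count equals the product of degrees.
Intersection count = 5 * 9 = 45

45


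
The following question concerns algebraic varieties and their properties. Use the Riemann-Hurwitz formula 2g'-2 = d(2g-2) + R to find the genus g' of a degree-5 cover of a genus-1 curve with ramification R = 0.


Riemann-Hurwitz formula: 2g' - 2 = d(2g - 2) + R
Given: d = 5, g = 1, R = 0
2g' - 2 = 5*(2*1 - 2) + 0
2g' - 2 = 5*0 + 0
2g' - 2 = 0 + 0 = 0
2g' = 2
g' = 1

1


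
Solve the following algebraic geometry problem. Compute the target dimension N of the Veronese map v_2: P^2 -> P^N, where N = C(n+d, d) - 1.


The Veronese embedding v_d: P^n -> P^N maps each point to all
degree-d monomials in n+1 homogeneous coordinates.
N = C(n+d, d) - 1
N = C(2+2, 2) - 1
N = C(4, 2) - 1
C(4, 2) = 6
N = 6 - 1 = 5

5


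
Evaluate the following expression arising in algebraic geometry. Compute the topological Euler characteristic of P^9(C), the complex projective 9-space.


The complex projective space P^9 has one cell in each even real dimension 0, 2, ..., 18.
The cohomology groups are H^{2k}(P^9) = Z for k = 0,...,9, and 0 otherwise.
Euler characteristic = sum of Betti numbers = 1 per even-dimensional cohomology group.
chi(P^9) = 9 + 1 = 10

10


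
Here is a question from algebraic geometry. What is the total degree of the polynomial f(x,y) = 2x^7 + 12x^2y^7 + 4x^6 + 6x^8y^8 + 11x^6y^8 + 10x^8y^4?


Examine each term for its total degree (sum of exponents).
  Term '2x^7' has total degree 7+0 = 7.
  Term '12x^2y^7' has total degree 2+7 = 9.
  Term '4x^6' has total degree 6+0 = 6.
  Term '6x^8y^8' has total degree 8+8 = 16.
  Term '11x^6y^8' has total degree 6+8 = 14.
  Term '10x^8y^4' has total degree 8+4 = 12.
The maximum total degree among all terms is 16.

16


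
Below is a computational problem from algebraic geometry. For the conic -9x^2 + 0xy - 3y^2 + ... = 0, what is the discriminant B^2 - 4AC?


The discriminant of a conic Ax^2 + Bxy + Cy^2 + ... = 0 is B^2 - 4AC.
B^2 = 0^2 = 0
4AC = 4*(-9)*(-3) = 108
Discriminant = 0 - 108 = -108

-108


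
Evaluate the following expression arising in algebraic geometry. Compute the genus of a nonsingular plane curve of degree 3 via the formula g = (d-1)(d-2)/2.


Using the genus formula for smooth plane curves:
g = (d-1)(d-2)/2
g = (3-1)(3-2)/2
g = 2*1/2
g = 2/2 = 1

1


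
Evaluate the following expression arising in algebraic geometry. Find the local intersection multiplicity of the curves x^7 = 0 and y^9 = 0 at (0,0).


The intersection multiplicity of V(x^a) and V(y^b) at the origin is:
I(O; V(x^7), V(y^9)) = dim_k(k[x,y]/(x^7, y^9))
A basis for k[x,y]/(x^7, y^9) is the set of monomials x^i * y^j
where 0 <= i < 7 and 0 <= j < 9.
The number of such monomials is 7 * 9 = 63

63


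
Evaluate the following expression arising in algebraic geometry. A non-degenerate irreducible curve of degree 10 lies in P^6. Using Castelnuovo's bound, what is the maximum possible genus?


Castelnuovo's bound: write d - 1 = m(r-1) + epsilon with 0 <= epsilon < r-1.
d - 1 = 10 - 1 = 9
r - 1 = 6 - 1 = 5
9 = 1*5 + 4, so m = 1, epsilon = 4
pi(d, r) = m(m-1)(r-1)/2 + m*epsilon
= 1*0*5/2 + 1*4
= 0/2 + 4
= 0 + 4 = 4

4


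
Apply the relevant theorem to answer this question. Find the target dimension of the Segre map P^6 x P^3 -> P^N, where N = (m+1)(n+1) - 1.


The Segre embedding maps P^m x P^n into P^N via
all products of coordinates from each factor.
N = (m+1)(n+1) - 1
N = (6+1)(3+1) - 1
N = 7*4 - 1
N = 28 - 1 = 27

27


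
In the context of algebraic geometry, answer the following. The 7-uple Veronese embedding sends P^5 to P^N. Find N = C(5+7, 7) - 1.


The Veronese embedding v_d: P^n -> P^N maps each point to all
degree-d monomials in n+1 homogeneous coordinates.
N = C(n+d, d) - 1
N = C(5+7, 7) - 1
N = C(12, 7) - 1
C(12, 7) = 792
N = 792 - 1 = 791

791


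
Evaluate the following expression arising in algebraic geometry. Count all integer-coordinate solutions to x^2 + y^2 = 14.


Systematically check integer values of x where x^2 <= 14.
For each valid x, check if 14 - x^2 is a perfect square.
Total integer solutions found: 0

0


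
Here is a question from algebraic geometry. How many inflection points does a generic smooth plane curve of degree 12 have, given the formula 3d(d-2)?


For a general smooth plane curve C of degree d, the inflection points are
the intersection of C with its Hessian curve, which has degree 3(d-2).
By Bezout, the total intersection number is d * 3(d-2) = 12 * 30 = 360.
For a general curve every flex is ordinary, so each contributes
multiplicity 1 to C·Hess(C), and the number of distinct inflection
points is 3d(d-2).
Inflection points = 3*12*(12-2) = 3*12*10 = 360

360


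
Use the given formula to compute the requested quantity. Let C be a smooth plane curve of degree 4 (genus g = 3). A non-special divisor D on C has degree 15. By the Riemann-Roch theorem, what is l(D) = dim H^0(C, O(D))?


First, compute the genus of a smooth plane curve of degree 4:
g = (d-1)(d-2)/2 = (4-1)(4-2)/2 = 3
For a non-special divisor D (i.e., h^1(D) = 0), Riemann-Roch gives:
l(D) = deg(D) - g + 1
Since deg(D) = 15 >= 2g - 1 = 5, D is non-special.
l(D) = 15 - 3 + 1 = 13

13


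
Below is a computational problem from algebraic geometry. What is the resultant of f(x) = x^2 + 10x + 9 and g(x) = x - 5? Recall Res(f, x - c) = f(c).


For Res(f, x - c), we evaluate f at x = c.
f(5) = 5^2 + 10*5 + 9
= 25 + 50 + 9
= 75 + 9 = 84
Res(f, g) = 84

84


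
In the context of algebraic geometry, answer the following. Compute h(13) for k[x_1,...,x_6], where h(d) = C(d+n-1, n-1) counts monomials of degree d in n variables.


The Hilbert function for the polynomial ring in 6 variables is:
h(d) = C(d+n-1, n-1)
h(13) = C(13+6-1, 6-1) = C(18, 5)
= 18! / (5! * 13!)
= 8568

8568


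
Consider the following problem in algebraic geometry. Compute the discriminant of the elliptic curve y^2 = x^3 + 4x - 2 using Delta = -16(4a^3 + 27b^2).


Compute each component:
4a^3 = 4*4^3 = 4*64 = 256
27b^2 = 27*(-2)^2 = 27*4 = 108
4a^3 + 27b^2 = 256 + 108 = 364
Delta = -16*364 = -5824

-5824


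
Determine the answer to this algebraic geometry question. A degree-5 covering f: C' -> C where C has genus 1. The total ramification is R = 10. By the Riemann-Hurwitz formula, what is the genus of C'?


Riemann-Hurwitz formula: 2g' - 2 = d(2g - 2) + R
Given: d = 5, g = 1, R = 10
2g' - 2 = 5*(2*1 - 2) + 10
2g' - 2 = 5*0 + 10
2g' - 2 = 0 + 10 = 10
2g' = 12
g' = 6

6


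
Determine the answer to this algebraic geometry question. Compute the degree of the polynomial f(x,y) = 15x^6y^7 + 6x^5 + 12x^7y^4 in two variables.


Examine each term for its total degree (sum of exponents).
  Term '15x^6y^7' has total degree 6+7 = 13.
  Term '6x^5' has total degree 5+0 = 5.
  Term '12x^7y^4' has total degree 7+4 = 11.
The maximum total degree among all terms is 13.

13


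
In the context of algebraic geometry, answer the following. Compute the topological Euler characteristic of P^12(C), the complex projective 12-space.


The complex projective space P^12 has one cell in each even real dimension 0, 2, ..., 24.
The cohomology groups are H^{2k}(P^12) = Z for k = 0,...,12, and 0 otherwise.
Euler characteristic = sum of Betti numbers = 1 per even-dimensional cohomology group.
chi(P^12) = 12 + 1 = 13

13


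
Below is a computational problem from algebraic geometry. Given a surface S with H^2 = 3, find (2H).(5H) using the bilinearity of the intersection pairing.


Using bilinearity of the intersection pairing on a surface S:
(aH).(bH) = ab * (H.H)
We have H^2 = 3.
D.E = (2H).(5H) = 2*5*3
= 10*3
= 30

30


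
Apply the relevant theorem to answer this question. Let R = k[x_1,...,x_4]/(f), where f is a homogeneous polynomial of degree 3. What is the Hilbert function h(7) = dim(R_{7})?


For R = k[x_1,...,x_n]/(f) with f homogeneous of degree e:
The Hilbert series is (1 - t^e)/(1 - t)^n.
So h(d) = C(d+n-1, n-1) - C(d-e+n-1, n-1) for d >= e.
With n=4, e=3, d=7:
C(7+4-1, 4-1) = C(10, 3) = 120
C(7-3+4-1, 4-1) = C(7, 3) = 35
h(7) = 120 - 35 = 85

85


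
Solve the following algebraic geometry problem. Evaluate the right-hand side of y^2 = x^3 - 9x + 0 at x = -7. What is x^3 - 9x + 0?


Compute x^3 - 9x + 0 at x = -7:
x^3 = (-7)^3 = -343
(-9)*x = (-9)*(-7) = 63
Sum: -343 + 63 + 0 = -280

-280


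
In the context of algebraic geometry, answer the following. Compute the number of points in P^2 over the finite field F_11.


P^2(F_11) has (q^(n+1) - 1)/(q - 1) points.
= 11^2 + 11^1 + 11^0
= 121 + 11 + 1
= 133

133


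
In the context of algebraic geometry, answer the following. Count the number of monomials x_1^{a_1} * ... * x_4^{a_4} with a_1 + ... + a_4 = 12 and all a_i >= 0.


The number of degree-12 monomials in 4 variables is C(d+n-1, n-1).
= C(12+4-1, 4-1) = C(15, 3)
= 455

455


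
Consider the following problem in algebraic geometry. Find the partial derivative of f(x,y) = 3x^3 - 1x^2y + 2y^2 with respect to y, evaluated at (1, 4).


df/dy = (-1)*x^2 + 2*2*y^1
At (1,4): (-1)*1^2 + 2*2*4^1
= -1 + 16
= 15

15


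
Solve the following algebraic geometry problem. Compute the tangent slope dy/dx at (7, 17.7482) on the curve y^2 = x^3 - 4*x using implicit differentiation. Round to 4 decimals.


Using implicit differentiation of y^2 = x^3 - 4*x:
2y * dy/dx = 3x^2 - 4
dy/dx = (3x^2 - 4)/(2y)
Numerator: 3*7^2 - 4 = 143
Denominator: 2*17.7482 = 35.4964
dy/dx = 143/35.4964 = 4.0286

4.0286


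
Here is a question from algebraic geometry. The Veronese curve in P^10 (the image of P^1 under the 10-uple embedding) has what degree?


The rational normal curve in P^10 is the image of P^1 under the 10-uple Veronese.
A general hyperplane in P^10 pulls back to a degree-10 form on P^1, which has 10 zeros,
so the curve meets a general hyperplane in 10 points. Degree = 10.

10


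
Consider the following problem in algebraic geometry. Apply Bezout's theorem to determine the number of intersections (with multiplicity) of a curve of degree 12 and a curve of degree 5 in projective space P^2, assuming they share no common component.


Bezout's theorem states the intersection count equals the product of degrees.
Intersection count = 12 * 5 = 60

60


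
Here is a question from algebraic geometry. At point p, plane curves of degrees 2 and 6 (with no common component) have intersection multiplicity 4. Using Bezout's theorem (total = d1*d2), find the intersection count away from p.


By Bezout's theorem, the total intersection number is d1 * d2.
Total = 2 * 6 = 12
Intersection multiplicity at p = 4
Remaining intersections = 12 - 4 = 8

8


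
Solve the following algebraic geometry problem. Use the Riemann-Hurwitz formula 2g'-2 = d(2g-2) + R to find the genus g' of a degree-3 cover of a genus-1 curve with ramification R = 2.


Riemann-Hurwitz formula: 2g' - 2 = d(2g - 2) + R
Given: d = 3, g = 1, R = 2
2g' - 2 = 3*(2*1 - 2) + 2
2g' - 2 = 3*0 + 2
2g' - 2 = 0 + 2 = 2
2g' = 4
g' = 2

2


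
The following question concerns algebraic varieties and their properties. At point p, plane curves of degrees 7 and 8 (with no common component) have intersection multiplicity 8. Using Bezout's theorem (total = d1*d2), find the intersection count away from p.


By Bezout's theorem, the total intersection number is d1 * d2.
Total = 7 * 8 = 56
Intersection multiplicity at p = 8
Remaining intersections = 56 - 8 = 48

48


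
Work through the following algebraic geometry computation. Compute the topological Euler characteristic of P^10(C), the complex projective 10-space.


The complex projective space P^10 has one cell in each even real dimension 0, 2, ..., 20.
The cohomology groups are H^{2k}(P^10) = Z for k = 0,...,10, and 0 otherwise.
Euler characteristic = sum of Betti numbers = 1 per even-dimensional cohomology group.
chi(P^10) = 10 + 1 = 11

11


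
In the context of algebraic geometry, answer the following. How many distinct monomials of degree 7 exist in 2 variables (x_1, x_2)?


The number of degree-7 monomials in 2 variables is C(d+n-1, n-1).
= C(7+2-1, 2-1) = C(8, 1)
= 8

8


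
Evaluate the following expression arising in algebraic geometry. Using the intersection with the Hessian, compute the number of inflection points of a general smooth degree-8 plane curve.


For a general smooth plane curve C of degree d, the inflection points are
the intersection of C with its Hessian curve, which has degree 3(d-2).
By Bezout, the total intersection number is d * 3(d-2) = 8 * 18 = 144.
For a general curve every flex is ordinary, so each contributes
multiplicity 1 to C·Hess(C), and the number of distinct inflection
points is 3d(d-2).
Inflection points = 3*8*(8-2) = 3*8*6 = 144

144


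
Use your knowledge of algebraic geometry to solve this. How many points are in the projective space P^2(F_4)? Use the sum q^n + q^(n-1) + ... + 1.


P^2(F_4) has (q^(n+1) - 1)/(q - 1) points.
= 4^2 + 4^1 + 4^0
= 16 + 4 + 1
= 21

21


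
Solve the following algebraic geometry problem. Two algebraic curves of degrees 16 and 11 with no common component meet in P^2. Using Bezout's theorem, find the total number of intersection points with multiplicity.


Bezout's theorem states the intersection count equals the product of degrees.
Intersection count = 16 * 11 = 176

176


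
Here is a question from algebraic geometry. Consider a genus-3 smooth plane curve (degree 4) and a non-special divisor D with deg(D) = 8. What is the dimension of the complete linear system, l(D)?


First, compute the genus of a smooth plane curve of degree 4:
g = (d-1)(d-2)/2 = (4-1)(4-2)/2 = 3
For a non-special divisor D (i.e., h^1(D) = 0), Riemann-Roch gives:
l(D) = deg(D) - g + 1
Since deg(D) = 8 >= 2g - 1 = 5, D is non-special.
l(D) = 8 - 3 + 1 = 6

6


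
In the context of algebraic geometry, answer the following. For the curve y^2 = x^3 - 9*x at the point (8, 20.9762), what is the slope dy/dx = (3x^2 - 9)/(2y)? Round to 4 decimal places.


Using implicit differentiation of y^2 = x^3 - 9*x:
2y * dy/dx = 3x^2 - 9
dy/dx = (3x^2 - 9)/(2y)
Numerator: 3*8^2 - 9 = 183
Denominator: 2*20.9762 = 41.9524
dy/dx = 183/41.9524 = 4.3621

4.3621


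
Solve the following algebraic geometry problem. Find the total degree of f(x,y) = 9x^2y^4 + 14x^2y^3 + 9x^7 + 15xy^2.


Examine each term for its total degree (sum of exponents).
  Term '9x^2y^4' has total degree 2+4 = 6.
  Term '14x^2y^3' has total degree 2+3 = 5.
  Term '9x^7' has total degree 7+0 = 7.
  Term '15xy^2' has total degree 1+2 = 3.
The maximum total degree among all terms is 7.

7


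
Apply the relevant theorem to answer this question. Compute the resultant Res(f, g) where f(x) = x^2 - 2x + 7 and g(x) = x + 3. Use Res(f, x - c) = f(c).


For Res(f, x - c), we evaluate f at x = c.
f(-3) = (-3)^2 - 2*(-3) + 7
= 9 + 6 + 7
= 15 + 7 = 22
Res(f, g) = 22

22


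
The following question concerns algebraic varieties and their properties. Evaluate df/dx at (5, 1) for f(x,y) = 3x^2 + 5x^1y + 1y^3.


df/dx = 2*3*x^1 + 1*5*x^0*y
At (5,1): 2*3*5^1 + 1*5*5^0*1
= 30 + 5
= 35

35


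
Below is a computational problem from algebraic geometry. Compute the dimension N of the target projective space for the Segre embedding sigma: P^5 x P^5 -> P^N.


The Segre embedding maps P^m x P^n into P^N via
all products of coordinates from each factor.
N = (m+1)(n+1) - 1
N = (5+1)(5+1) - 1
N = 6*6 - 1
N = 36 - 1 = 35

35


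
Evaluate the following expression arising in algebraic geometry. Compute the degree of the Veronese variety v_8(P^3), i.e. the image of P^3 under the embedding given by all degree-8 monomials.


The Veronese variety v_8(P^3) has degree d^r.
d^r = 8^3 = 512

512


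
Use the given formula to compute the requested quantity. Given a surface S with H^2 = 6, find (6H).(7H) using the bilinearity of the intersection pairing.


Using bilinearity of the intersection pairing on a surface S:
(aH).(bH) = ab * (H.H)
We have H^2 = 6.
D.E = (6H).(7H) = 6*7*6
= 42*6
= 252

252


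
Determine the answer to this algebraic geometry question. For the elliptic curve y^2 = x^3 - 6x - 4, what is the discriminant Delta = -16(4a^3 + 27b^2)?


Compute each component:
4a^3 = 4*(-6)^3 = 4*(-216) = -864
27b^2 = 27*(-4)^2 = 27*16 = 432
4a^3 + 27b^2 = -864 + 432 = -432
Delta = -16*(-432) = 6912

6912


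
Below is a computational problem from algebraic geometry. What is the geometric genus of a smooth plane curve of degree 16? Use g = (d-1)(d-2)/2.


Using the genus formula for smooth plane curves:
g = (d-1)(d-2)/2
g = (16-1)(16-2)/2
g = 15*14/2
g = 210/2 = 105

105


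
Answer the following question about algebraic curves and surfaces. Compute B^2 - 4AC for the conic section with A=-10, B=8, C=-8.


The discriminant of a conic Ax^2 + Bxy + Cy^2 + ... = 0 is B^2 - 4AC.
B^2 = 8^2 = 64
4AC = 4*(-10)*(-8) = 320
Discriminant = 64 - 320 = -256

-256


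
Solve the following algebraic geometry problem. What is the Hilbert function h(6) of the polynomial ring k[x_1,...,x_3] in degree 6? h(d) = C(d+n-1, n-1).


The Hilbert function for the polynomial ring in 3 variables is:
h(d) = C(d+n-1, n-1)
h(6) = C(6+3-1, 3-1) = C(8, 2)
= 8! / (2! * 6!)
= 28

28


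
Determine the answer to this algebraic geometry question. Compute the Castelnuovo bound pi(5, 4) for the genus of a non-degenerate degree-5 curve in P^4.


Castelnuovo's bound: write d - 1 = m(r-1) + epsilon with 0 <= epsilon < r-1.
d - 1 = 5 - 1 = 4
r - 1 = 4 - 1 = 3
4 = 1*3 + 1, so m = 1, epsilon = 1
pi(d, r) = m(m-1)(r-1)/2 + m*epsilon
= 1*0*3/2 + 1*1
= 0/2 + 1
= 0 + 1 = 1

1


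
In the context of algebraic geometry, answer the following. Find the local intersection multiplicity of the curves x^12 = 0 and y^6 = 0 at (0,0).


The intersection multiplicity of V(x^a) and V(y^b) at the origin is:
I(O; V(x^12), V(y^6)) = dim_k(k[x,y]/(x^12, y^6))
A basis for k[x,y]/(x^12, y^6) is the set of monomials x^i * y^j
where 0 <= i < 12 and 0 <= j < 6.
The number of such monomials is 12 * 6 = 72

72


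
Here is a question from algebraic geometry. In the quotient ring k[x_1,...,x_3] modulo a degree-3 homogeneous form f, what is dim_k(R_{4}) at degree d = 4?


For R = k[x_1,...,x_n]/(f) with f homogeneous of degree e:
The Hilbert series is (1 - t^e)/(1 - t)^n.
So h(d) = C(d+n-1, n-1) - C(d-e+n-1, n-1) for d >= e.
With n=3, e=3, d=4:
C(4+3-1, 3-1) = C(6, 2) = 15
C(4-3+3-1, 3-1) = C(3, 2) = 3
h(4) = 15 - 3 = 12

12


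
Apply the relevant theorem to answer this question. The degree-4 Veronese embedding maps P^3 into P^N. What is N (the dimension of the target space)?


The Veronese embedding v_d: P^n -> P^N maps each point to all
degree-d monomials in n+1 homogeneous coordinates.
N = C(n+d, d) - 1
N = C(3+4, 4) - 1
N = C(7, 4) - 1
C(7, 4) = 35
N = 35 - 1 = 34

34


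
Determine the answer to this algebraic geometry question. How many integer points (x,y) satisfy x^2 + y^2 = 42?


Systematically check integer values of x where x^2 <= 42.
For each valid x, check if 42 - x^2 is a perfect square.
Total integer solutions found: 0

0


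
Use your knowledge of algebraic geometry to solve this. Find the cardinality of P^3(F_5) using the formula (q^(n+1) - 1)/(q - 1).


P^3(F_5) has (q^(n+1) - 1)/(q - 1) points.
= 5^3 + 5^2 + 5^1 + 5^0
= 125 + 25 + 5 + 1
= 156

156


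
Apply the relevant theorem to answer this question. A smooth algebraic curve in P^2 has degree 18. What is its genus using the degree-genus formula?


Using the genus formula for smooth plane curves:
g = (d-1)(d-2)/2
g = (18-1)(18-2)/2
g = 17*16/2
g = 272/2 = 136

136


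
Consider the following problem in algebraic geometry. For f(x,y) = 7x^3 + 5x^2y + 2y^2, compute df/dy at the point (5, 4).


df/dy = 5*x^2 + 2*2*y^1
At (5,4): 5*5^2 + 2*2*4^1
= 125 + 16
= 141

141


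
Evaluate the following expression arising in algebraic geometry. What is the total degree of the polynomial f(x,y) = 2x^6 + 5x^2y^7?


Examine each term for its total degree (sum of exponents).
  Term '2x^6' has total degree 6+0 = 6.
  Term '5x^2y^7' has total degree 2+7 = 9.
The maximum total degree among all terms is 9.

9


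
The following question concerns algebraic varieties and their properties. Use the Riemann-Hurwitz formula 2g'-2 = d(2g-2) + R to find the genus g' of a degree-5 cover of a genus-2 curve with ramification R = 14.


Riemann-Hurwitz formula: 2g' - 2 = d(2g - 2) + R
Given: d = 5, g = 2, R = 14
2g' - 2 = 5*(2*2 - 2) + 14
2g' - 2 = 5*2 + 14
2g' - 2 = 10 + 14 = 24
2g' = 26
g' = 13

13


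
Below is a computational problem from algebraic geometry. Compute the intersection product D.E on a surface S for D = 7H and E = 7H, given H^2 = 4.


Using bilinearity of the intersection pairing on a surface S:
(aH).(bH) = ab * (H.H)
We have H^2 = 4.
D.E = (7H).(7H) = 7*7*4
= 49*4
= 196

196


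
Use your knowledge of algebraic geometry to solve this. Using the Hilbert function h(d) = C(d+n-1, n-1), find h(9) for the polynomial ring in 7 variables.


The Hilbert function for the polynomial ring in 7 variables is:
h(d) = C(d+n-1, n-1)
h(9) = C(9+7-1, 7-1) = C(15, 6)
= 15! / (6! * 9!)
= 5005

5005


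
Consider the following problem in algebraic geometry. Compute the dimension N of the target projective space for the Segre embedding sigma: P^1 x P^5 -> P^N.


The Segre embedding maps P^m x P^n into P^N via
all products of coordinates from each factor.
N = (m+1)(n+1) - 1
N = (1+1)(5+1) - 1
N = 2*6 - 1
N = 12 - 1 = 11

11


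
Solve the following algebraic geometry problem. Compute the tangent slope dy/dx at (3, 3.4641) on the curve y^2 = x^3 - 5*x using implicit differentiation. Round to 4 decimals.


Using implicit differentiation of y^2 = x^3 - 5*x:
2y * dy/dx = 3x^2 - 5
dy/dx = (3x^2 - 5)/(2y)
Numerator: 3*3^2 - 5 = 22
Denominator: 2*3.4641 = 6.9282
dy/dx = 22/6.9282 = 3.1754

3.1754


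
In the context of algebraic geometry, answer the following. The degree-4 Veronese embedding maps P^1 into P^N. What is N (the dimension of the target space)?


The Veronese embedding v_d: P^n -> P^N maps each point to all
degree-d monomials in n+1 homogeneous coordinates.
N = C(n+d, d) - 1
N = C(1+4, 4) - 1
N = C(5, 4) - 1
C(5, 4) = 5
N = 5 - 1 = 4

4


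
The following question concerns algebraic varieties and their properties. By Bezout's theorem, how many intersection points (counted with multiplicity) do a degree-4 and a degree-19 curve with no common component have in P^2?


Bezout's theorem states the intersection count equals the product of degrees.
Intersection count = 4 * 19 = 76

76


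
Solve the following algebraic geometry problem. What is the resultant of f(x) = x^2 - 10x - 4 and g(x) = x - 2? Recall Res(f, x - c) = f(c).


For Res(f, x - c), we evaluate f at x = c.
f(2) = 2^2 - 10*2 - 4
= 4 - 20 - 4
= -16 - 4 = -20
Res(f, g) = -20

-20


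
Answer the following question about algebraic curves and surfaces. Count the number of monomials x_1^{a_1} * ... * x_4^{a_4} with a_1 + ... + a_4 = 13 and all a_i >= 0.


The number of degree-13 monomials in 4 variables is C(d+n-1, n-1).
= C(13+4-1, 4-1) = C(16, 3)
= 560

560


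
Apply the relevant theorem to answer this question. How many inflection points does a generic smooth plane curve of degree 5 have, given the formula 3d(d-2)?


For a general smooth plane curve C of degree d, the inflection points are
the intersection of C with its Hessian curve, which has degree 3(d-2).
By Bezout, the total intersection number is d * 3(d-2) = 5 * 9 = 45.
For a general curve every flex is ordinary, so each contributes
multiplicity 1 to C·Hess(C), and the number of distinct inflection
points is 3d(d-2).
Inflection points = 3*5*(5-2) = 3*5*3 = 45

45


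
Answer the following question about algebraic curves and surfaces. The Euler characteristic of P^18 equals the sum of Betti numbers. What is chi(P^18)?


The complex projective space P^18 has one cell in each even real dimension 0, 2, ..., 36.
The cohomology groups are H^{2k}(P^18) = Z for k = 0,...,18, and 0 otherwise.
Euler characteristic = sum of Betti numbers = 1 per even-dimensional cohomology group.
chi(P^18) = 18 + 1 = 19

19


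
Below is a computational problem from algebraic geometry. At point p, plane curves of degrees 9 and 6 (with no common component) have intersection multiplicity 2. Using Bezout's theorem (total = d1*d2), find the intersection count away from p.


By Bezout's theorem, the total intersection number is d1 * d2.
Total = 9 * 6 = 54
Intersection multiplicity at p = 2
Remaining intersections = 54 - 2 = 52

52


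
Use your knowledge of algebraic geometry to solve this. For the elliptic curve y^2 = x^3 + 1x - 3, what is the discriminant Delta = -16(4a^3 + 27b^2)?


Compute each component:
4a^3 = 4*1^3 = 4*1 = 4
27b^2 = 27*(-3)^2 = 27*9 = 243
4a^3 + 27b^2 = 4 + 243 = 247
Delta = -16*247 = -3952

-3952


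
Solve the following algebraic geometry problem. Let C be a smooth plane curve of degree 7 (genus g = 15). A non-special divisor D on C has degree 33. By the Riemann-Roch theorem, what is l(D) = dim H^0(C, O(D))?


First, compute the genus of a smooth plane curve of degree 7:
g = (d-1)(d-2)/2 = (7-1)(7-2)/2 = 15
For a non-special divisor D (i.e., h^1(D) = 0), Riemann-Roch gives:
l(D) = deg(D) - g + 1
Since deg(D) = 33 >= 2g - 1 = 29, D is non-special.
l(D) = 33 - 15 + 1 = 19

19


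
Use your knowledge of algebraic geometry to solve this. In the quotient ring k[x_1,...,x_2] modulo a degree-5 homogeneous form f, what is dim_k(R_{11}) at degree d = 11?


For R = k[x_1,...,x_n]/(f) with f homogeneous of degree e:
The Hilbert series is (1 - t^e)/(1 - t)^n.
So h(d) = C(d+n-1, n-1) - C(d-e+n-1, n-1) for d >= e.
With n=2, e=5, d=11:
C(11+2-1, 2-1) = C(12, 1) = 12
C(11-5+2-1, 2-1) = C(7, 1) = 7
h(11) = 12 - 7 = 5

5


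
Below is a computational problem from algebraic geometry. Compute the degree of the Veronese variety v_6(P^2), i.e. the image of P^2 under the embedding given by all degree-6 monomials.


The Veronese variety v_6(P^2) has degree d^r.
d^r = 6^2 = 36

36


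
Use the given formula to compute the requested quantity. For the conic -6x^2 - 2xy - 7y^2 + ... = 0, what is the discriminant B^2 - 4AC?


The discriminant of a conic Ax^2 + Bxy + Cy^2 + ... = 0 is B^2 - 4AC.
B^2 = (-2)^2 = 4
4AC = 4*(-6)*(-7) = 168
Discriminant = 4 - 168 = -164

-164


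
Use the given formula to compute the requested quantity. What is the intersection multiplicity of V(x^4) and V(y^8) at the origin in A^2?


The intersection multiplicity of V(x^a) and V(y^b) at the origin is:
I(O; V(x^4), V(y^8)) = dim_k(k[x,y]/(x^4, y^8))
A basis for k[x,y]/(x^4, y^8) is the set of monomials x^i * y^j
where 0 <= i < 4 and 0 <= j < 8.
The number of such monomials is 4 * 8 = 32

32


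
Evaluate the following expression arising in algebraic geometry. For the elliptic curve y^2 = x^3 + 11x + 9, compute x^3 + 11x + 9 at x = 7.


Compute x^3 + 11x + 9 at x = 7:
x^3 = 7^3 = 343
11*x = 11*7 = 77
Sum: 343 + 77 + 9 = 429

429


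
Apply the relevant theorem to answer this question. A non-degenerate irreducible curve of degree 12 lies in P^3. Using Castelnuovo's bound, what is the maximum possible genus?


Castelnuovo's bound: write d - 1 = m(r-1) + epsilon with 0 <= epsilon < r-1.
d - 1 = 12 - 1 = 11
r - 1 = 3 - 1 = 2
11 = 5*2 + 1, so m = 5, epsilon = 1
pi(d, r) = m(m-1)(r-1)/2 + m*epsilon
= 5*4*2/2 + 5*1
= 40/2 + 5
= 20 + 5 = 25

25


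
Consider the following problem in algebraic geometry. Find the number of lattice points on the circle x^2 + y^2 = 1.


Systematically check integer values of x where x^2 <= 1.
For each valid x, check if 1 - x^2 is a perfect square.
x=0: 1 - 0 = 1, sqrt = 1 (valid)
x=1: 1 - 1 = 0, sqrt = 0 (valid)
Total integer solutions found: 4

4


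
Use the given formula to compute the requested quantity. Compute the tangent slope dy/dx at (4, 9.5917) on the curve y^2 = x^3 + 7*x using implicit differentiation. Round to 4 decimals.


Using implicit differentiation of y^2 = x^3 + 7*x:
2y * dy/dx = 3x^2 + 7
dy/dx = (3x^2 + 7)/(2y)
Numerator: 3*4^2 + 7 = 55
Denominator: 2*9.5917 = 19.1834
dy/dx = 55/19.1834 = 2.8671

2.8671


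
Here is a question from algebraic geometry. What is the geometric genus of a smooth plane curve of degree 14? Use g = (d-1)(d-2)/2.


Using the genus formula for smooth plane curves:
g = (d-1)(d-2)/2
g = (14-1)(14-2)/2
g = 13*12/2
g = 156/2 = 78

78


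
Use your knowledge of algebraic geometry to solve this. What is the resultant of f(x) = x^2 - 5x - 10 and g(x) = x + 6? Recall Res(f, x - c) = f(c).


For Res(f, x - c), we evaluate f at x = c.
f(-6) = (-6)^2 - 5*(-6) - 10
= 36 + 30 - 10
= 66 - 10 = 56
Res(f, g) = 56

56


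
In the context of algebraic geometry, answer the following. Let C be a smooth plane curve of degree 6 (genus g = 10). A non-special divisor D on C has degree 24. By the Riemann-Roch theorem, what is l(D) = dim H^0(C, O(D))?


First, compute the genus of a smooth plane curve of degree 6:
g = (d-1)(d-2)/2 = (6-1)(6-2)/2 = 10
For a non-special divisor D (i.e., h^1(D) = 0), Riemann-Roch gives:
l(D) = deg(D) - g + 1
Since deg(D) = 24 >= 2g - 1 = 19, D is non-special.
l(D) = 24 - 10 + 1 = 15

15


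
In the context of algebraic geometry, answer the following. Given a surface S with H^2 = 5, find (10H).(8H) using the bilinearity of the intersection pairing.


Using bilinearity of the intersection pairing on a surface S:
(aH).(bH) = ab * (H.H)
We have H^2 = 5.
D.E = (10H).(8H) = 10*8*5
= 80*5
= 400

400
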